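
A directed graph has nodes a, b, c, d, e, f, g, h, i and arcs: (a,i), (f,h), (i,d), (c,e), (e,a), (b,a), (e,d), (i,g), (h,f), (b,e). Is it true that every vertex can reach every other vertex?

There is no directed path from i to h, so the graph is not strongly connected.

No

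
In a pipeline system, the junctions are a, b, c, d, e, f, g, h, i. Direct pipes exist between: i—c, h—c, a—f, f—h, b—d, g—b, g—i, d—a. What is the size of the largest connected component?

e is isolated — a component by itself.
Starting from a we can reach a, b, c, d, f, g, h, i. That is one component of size 8.
The largest has 8 vertices.

8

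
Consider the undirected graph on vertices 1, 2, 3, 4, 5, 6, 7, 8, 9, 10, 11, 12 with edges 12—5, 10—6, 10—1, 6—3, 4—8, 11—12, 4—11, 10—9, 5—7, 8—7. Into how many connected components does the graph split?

2 is isolated — a component by itself.
Starting from 1 we can reach 1, 3, 6, 9, 10. That is one component of size 5.
Starting from 4 we can reach 4, 5, 7, 8, 11, 12. That is one component of size 6.
Total: 3 components.

3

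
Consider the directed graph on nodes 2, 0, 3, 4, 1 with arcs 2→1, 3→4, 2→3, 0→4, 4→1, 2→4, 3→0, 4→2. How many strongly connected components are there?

{0, 2, 3, 4} are all mutually reachable — one SCC of size 4.
{1} is an SCC by itself.
That gives 2 strongly connected components.

2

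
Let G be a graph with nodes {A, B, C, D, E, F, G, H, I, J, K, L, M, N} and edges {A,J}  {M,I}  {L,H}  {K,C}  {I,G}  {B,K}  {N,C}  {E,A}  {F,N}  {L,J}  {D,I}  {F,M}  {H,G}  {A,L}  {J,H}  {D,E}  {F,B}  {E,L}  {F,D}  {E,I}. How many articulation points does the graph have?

Removing F increases the component count from 1 to 2, so F is a cut vertex.
By contrast removing H leaves 1 component; it is not a cut vertex. No other vertex is a cut vertex either.

1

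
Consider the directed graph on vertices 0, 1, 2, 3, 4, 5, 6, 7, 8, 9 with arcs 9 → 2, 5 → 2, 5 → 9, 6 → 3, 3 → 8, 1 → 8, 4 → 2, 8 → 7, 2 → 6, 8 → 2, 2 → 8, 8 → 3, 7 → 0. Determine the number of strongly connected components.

7

{2, 3, 6, 8} are all mutually reachable — one SCC of size 4.
{9} is an SCC by itself.
{4} is an SCC by itself.
{5} is an SCC by itself.
{0} is an SCC by itself.
(and 2 more singleton SCCs)
That gives 7 strongly connected components.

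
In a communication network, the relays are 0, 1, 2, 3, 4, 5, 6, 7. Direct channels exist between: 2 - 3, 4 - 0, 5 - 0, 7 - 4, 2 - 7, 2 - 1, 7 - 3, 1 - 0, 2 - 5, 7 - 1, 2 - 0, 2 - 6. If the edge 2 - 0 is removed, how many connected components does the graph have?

2 and 0 are still connected via 2-1-0, so the component count stays at 1.

1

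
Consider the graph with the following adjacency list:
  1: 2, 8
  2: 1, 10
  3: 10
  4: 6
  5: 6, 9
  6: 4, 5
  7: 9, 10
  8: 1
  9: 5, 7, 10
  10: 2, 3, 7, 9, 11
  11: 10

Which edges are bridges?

The edges on the cycle 7-10-9-7 are not bridges since each lies on that cycle.
But removing 8-1 disconnects 8 from 1; removing 10-11 disconnects 10 from 11; removing 5-6 disconnects 5 from 6; removing 2-1 disconnects 2 from 1 — these are bridges.
In total 8 edges are bridges.

1-2, 1-8, 10-11, 10-2, 10-3, 4-6, 5-6, 5-9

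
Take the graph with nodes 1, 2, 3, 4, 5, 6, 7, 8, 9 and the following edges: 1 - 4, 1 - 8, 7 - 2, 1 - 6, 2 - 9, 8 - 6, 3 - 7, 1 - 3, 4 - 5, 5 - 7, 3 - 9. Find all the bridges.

none

The edges on the cycle 1-8-6-1 are not bridges since each lies on that cycle.
Every edge lies on some cycle, so there are no bridges.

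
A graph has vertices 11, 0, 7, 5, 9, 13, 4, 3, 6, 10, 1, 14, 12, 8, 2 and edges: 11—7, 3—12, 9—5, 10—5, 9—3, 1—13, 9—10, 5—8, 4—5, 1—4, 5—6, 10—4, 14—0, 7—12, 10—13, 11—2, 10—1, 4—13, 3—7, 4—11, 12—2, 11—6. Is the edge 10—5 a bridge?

No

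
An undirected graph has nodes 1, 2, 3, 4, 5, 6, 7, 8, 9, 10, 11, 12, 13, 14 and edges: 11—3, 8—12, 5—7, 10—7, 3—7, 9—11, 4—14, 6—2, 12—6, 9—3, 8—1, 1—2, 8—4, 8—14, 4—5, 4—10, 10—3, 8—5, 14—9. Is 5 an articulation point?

No

Deleting 5 leaves 2 components (was 2), so 5 is not a cut vertex.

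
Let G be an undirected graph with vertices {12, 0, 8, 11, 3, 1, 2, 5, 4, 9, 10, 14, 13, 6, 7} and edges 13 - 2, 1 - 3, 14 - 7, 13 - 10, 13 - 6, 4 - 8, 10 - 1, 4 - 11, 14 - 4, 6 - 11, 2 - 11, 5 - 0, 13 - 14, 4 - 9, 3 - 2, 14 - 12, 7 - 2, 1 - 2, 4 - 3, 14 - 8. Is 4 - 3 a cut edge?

After removing 4 - 3, the path 4-11-2-3 still connects them, so the edge is not a bridge.

No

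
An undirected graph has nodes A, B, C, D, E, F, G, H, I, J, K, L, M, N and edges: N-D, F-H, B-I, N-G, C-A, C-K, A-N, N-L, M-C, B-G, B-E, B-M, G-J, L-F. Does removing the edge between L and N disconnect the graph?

Removing L-N leaves no path between L and N: the component count goes from 1 to 2. So it is a bridge.

Yes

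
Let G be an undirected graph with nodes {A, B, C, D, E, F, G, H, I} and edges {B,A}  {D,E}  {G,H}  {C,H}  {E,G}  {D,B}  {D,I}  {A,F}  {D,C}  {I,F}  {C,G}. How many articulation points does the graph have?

Removing D increases the component count from 1 to 2, so D is a cut vertex.
By contrast removing G leaves 1 component; it is not a cut vertex. No other vertex is a cut vertex either.

1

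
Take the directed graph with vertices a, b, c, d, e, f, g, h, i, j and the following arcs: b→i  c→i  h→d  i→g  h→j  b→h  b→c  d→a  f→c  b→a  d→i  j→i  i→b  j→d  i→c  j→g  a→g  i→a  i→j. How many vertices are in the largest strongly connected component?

6

{b, c, d, h, i, j} are all mutually reachable — one SCC of size 6.
{g} is an SCC by itself.
{a} is an SCC by itself.
{e} is an SCC by itself.
{f} is an SCC by itself.
The largest has 6 vertices.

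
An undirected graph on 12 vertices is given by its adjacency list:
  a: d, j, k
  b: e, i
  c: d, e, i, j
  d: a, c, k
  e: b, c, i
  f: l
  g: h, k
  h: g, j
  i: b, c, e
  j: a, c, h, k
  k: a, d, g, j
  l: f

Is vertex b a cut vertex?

Deleting b leaves 2 components (was 2), so b is not a cut vertex.

No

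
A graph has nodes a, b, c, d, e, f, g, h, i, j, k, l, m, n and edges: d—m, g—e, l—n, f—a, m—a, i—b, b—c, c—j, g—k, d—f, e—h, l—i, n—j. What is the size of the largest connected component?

6

Starting from a we can reach a, d, f, m. That is one component of size 4.
Starting from e we can reach e, g, h, k. That is one component of size 4.
Starting from b we can reach b, c, i, j, l, n. That is one component of size 6.
The largest has 6 vertices.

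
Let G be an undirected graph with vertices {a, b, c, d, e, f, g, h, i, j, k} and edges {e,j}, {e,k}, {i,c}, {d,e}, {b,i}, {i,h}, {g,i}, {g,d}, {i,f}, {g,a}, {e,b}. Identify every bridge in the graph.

a-g, c-i, e-j, e-k, f-i, h-i

The edges on the cycle g-d-e-b-i-g are not bridges since each lies on that cycle.
But removing e-k disconnects e from k; removing g-a disconnects g from a; removing e-j disconnects e from j; removing f-i disconnects f from i — these are bridges.
In total 6 edges are bridges.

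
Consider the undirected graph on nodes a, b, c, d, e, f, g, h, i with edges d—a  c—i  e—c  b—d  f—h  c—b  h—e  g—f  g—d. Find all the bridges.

The edges on the cycle g-f-h-e-c-b-d-g are not bridges since each lies on that cycle.
But removing a—d disconnects a from d; removing c—i disconnects c from i — these are bridges.

a-d, c-i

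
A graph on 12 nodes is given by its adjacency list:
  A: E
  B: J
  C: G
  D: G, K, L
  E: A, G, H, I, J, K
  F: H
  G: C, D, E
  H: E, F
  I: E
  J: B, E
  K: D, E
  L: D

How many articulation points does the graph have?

5

Removing D increases the component count from 1 to 2, so D is a cut vertex.
Removing E increases the component count from 1 to 5, so E is a cut vertex.
Removing G increases the component count from 1 to 2, so G is a cut vertex.
Likewise H, J are cut vertices.
By contrast removing A leaves 1 component; it is not a cut vertex. No other vertex is a cut vertex either.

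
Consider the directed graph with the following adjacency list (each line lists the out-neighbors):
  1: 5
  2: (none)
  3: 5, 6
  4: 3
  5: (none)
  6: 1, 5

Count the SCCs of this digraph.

6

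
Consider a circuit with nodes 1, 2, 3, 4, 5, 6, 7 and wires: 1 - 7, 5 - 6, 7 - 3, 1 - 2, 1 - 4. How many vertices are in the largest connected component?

5

Starting from 5 we can reach 5, 6. That is one component of size 2.
Starting from 1 we can reach 1, 2, 3, 4, 7. That is one component of size 5.
The largest has 5 vertices.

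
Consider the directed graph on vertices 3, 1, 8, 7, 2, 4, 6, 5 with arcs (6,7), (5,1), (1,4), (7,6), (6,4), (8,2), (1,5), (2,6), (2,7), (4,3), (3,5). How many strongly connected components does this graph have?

{1, 3, 4, 5} are all mutually reachable — one SCC of size 4.
{6, 7} are all mutually reachable — one SCC of size 2.
{2} is an SCC by itself.
{8} is an SCC by itself.
That gives 4 strongly connected components.

4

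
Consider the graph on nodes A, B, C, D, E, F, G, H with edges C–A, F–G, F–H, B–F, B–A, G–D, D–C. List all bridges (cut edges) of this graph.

The edges on the cycle B-F-G-D-C-A-B are not bridges since each lies on that cycle.
But removing F–H disconnects F from H — this is a bridge.

F-H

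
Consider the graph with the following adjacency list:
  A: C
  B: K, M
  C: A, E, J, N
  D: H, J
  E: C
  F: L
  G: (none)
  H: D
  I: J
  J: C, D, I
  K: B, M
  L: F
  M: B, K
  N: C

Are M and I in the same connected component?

The component containing M is {B, K, M}, and I is not in it.

No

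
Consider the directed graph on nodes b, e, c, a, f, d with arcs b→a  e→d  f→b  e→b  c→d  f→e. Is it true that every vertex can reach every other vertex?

No

There is no directed path from c to e, so the graph is not strongly connected.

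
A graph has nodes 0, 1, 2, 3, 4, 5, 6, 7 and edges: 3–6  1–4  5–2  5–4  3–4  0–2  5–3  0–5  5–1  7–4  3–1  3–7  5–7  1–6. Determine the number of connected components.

1

Starting from 0 we can reach 0, 1, 2, 3, 4, 5, 6, 7. That is one component of size 8.
Total: 1 component.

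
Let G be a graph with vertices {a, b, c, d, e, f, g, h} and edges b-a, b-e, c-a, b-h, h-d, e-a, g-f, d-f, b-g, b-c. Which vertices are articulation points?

b

Removing b increases the component count from 1 to 2, so b is a cut vertex.
By contrast removing g leaves 1 component; it is not a cut vertex. No other vertex is a cut vertex either.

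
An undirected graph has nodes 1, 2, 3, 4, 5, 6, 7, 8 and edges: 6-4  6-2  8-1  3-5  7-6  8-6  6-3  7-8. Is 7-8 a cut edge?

No

After removing 7-8, the path 7-6-8 still connects them, so the edge is not a bridge.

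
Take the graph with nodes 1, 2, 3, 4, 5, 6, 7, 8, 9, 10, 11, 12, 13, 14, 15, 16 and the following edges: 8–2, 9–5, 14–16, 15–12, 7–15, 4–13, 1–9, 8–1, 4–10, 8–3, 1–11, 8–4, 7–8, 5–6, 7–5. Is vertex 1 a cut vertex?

Yes

Deleting 1 raises the number of components from 2 to 3, so 1 is a cut vertex.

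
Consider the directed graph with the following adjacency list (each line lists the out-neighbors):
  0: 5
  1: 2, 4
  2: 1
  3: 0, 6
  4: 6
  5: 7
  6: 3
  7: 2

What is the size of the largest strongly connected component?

{0, 1, 2, 3, 4, 5, 6, 7} are all mutually reachable — one SCC of size 8.
The largest has 8 vertices.

8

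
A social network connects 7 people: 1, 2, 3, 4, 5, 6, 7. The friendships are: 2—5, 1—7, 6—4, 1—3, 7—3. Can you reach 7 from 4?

The component containing 4 is {4, 6}, and 7 is not in it.

No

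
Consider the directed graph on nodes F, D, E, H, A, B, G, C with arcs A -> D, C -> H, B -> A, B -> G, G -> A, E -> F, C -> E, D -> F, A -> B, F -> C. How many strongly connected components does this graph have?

{A, B, G} are all mutually reachable — one SCC of size 3.
{C, E, F} are all mutually reachable — one SCC of size 3.
{D} is an SCC by itself.
{H} is an SCC by itself.
That gives 4 strongly connected components.

4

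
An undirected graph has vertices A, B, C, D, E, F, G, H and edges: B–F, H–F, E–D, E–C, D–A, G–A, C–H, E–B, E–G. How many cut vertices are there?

1

Removing E increases the component count from 1 to 2, so E is a cut vertex.
By contrast removing A leaves 1 component; it is not a cut vertex. No other vertex is a cut vertex either.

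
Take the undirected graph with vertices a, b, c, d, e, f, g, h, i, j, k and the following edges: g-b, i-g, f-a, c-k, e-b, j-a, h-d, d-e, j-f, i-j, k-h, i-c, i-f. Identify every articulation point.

i

Removing i increases the component count from 1 to 2, so i is a cut vertex.
By contrast removing b leaves 1 component; it is not a cut vertex. No other vertex is a cut vertex either.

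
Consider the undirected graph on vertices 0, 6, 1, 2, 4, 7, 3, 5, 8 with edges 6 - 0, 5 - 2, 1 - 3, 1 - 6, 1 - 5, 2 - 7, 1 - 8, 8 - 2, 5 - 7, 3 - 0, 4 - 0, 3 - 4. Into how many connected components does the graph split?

1

Starting from 0 we can reach 0, 1, 2, 3, 4, 5, 6, 7, 8. That is one component of size 9.
Total: 1 component.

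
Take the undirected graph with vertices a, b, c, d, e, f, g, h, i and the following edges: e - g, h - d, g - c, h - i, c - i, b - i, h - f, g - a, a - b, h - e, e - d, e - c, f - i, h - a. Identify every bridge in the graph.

none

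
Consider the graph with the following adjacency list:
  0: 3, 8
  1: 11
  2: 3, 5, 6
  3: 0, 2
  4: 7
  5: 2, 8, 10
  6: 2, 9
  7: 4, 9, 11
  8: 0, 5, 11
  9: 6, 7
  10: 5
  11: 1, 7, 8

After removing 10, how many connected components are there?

With 10 gone, the remaining components are: {0, 1, 2, 3, 4, 5, 6, 7, 8, 9, 11}.
That is 1 component.

1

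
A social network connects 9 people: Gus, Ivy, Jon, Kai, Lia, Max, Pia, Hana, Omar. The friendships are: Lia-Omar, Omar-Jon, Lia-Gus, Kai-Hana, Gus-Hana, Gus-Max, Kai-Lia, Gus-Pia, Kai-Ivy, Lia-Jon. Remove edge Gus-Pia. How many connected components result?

Before removal there is 1 component.
Gus-Pia is a bridge — removing it separates Gus's side from Pia's side.
After removal: 2 components.

2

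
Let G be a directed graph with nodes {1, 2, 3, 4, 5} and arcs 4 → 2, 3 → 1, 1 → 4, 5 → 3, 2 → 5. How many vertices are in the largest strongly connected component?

{1, 2, 3, 4, 5} are all mutually reachable — one SCC of size 5.
The largest has 5 vertices.

5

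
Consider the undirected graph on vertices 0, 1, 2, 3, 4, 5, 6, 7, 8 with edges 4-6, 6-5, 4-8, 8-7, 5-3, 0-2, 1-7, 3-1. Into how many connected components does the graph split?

Starting from 0 we can reach 0, 2. That is one component of size 2.
Starting from 1 we can reach 1, 3, 4, 5, 6, 7, 8. That is one component of size 7.
Total: 2 components.

2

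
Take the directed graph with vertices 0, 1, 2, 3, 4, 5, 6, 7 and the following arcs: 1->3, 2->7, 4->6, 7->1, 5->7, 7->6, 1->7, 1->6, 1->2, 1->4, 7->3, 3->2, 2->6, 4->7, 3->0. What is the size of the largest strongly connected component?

5

{1, 2, 3, 4, 7} are all mutually reachable — one SCC of size 5.
{5} is an SCC by itself.
{6} is an SCC by itself.
{0} is an SCC by itself.
The largest has 5 vertices.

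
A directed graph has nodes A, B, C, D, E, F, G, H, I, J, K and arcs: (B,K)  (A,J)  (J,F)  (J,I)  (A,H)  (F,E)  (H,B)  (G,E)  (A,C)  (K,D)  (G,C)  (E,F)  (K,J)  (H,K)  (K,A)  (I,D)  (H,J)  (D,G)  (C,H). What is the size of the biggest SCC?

9

{A, B, C, D, G, H, I, J, K} are all mutually reachable — one SCC of size 9.
{E, F} are all mutually reachable — one SCC of size 2.
The largest has 9 vertices.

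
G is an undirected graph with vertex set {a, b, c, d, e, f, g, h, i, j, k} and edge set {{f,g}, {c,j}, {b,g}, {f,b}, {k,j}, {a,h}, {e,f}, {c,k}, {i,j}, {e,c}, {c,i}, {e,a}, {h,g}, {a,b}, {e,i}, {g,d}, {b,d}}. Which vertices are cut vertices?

Removing e increases the component count from 1 to 2, so e is a cut vertex.
By contrast removing i leaves 1 component; it is not a cut vertex. No other vertex is a cut vertex either.

e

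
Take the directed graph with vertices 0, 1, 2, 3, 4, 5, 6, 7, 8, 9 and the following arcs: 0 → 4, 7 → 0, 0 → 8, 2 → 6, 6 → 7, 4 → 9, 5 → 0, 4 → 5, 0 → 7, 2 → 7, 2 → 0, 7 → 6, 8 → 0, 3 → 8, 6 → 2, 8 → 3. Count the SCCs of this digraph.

{0, 2, 3, 4, 5, 6, 7, 8} are all mutually reachable — one SCC of size 8.
{1} is an SCC by itself.
{9} is an SCC by itself.
That gives 3 strongly connected components.

3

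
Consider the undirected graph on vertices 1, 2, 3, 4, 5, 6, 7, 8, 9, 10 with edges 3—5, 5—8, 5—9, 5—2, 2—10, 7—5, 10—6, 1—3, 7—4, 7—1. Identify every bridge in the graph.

The edges on the cycle 7-1-3-5-7 are not bridges since each lies on that cycle.
But removing 5—9 disconnects 5 from 9; removing 2—10 disconnects 2 from 10; removing 5—2 disconnects 5 from 2; removing 6—10 disconnects 6 from 10 — these are bridges.
In total 6 edges are bridges.

10-2, 10-6, 2-5, 4-7, 5-8, 5-9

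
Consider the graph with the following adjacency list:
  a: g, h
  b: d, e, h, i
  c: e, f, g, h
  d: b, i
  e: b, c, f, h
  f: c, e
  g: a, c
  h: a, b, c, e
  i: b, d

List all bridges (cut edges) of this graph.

The edges on the cycle b-i-d-b are not bridges since each lies on that cycle.
Every edge lies on some cycle, so there are no bridges.

none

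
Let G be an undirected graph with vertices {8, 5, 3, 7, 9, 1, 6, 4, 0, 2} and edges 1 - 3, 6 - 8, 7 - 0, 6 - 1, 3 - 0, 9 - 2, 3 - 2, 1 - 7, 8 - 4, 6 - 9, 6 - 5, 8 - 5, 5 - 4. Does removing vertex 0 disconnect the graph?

No

Deleting 0 leaves 1 component (was 1) (its neighbors 3, 7 remain connected to each other), so 0 is not a cut vertex.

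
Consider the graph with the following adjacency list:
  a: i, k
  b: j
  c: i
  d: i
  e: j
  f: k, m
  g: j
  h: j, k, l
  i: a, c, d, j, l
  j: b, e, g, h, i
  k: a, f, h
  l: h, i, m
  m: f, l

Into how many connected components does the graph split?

Starting from a we can reach a, b, c, d, e, f, g, h, i, j, k, l, m. That is one component of size 13.
Total: 1 component.

1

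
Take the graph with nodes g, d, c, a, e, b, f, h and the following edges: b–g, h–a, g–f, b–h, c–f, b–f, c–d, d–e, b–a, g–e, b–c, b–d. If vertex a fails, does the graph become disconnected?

No

Deleting a leaves 1 component (was 1) (its neighbors b, h remain connected to each other), so a is not a cut vertex.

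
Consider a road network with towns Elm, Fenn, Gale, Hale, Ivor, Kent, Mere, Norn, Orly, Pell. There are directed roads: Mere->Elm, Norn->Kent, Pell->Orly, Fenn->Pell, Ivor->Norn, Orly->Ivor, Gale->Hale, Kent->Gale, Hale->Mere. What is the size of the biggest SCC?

1

{Pell} is an SCC by itself.
{Fenn} is an SCC by itself.
{Mere} is an SCC by itself.
{Elm} is an SCC by itself.
{Gale} is an SCC by itself.
(and 5 more singleton SCCs)
The largest has 1 vertex.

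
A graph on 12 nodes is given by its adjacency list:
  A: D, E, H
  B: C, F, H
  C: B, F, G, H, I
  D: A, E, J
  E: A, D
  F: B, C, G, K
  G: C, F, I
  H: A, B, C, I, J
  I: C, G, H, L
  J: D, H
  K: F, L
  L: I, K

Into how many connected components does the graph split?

Starting from A we can reach A, B, C, D, E, F, G, H, I, J, K, L. That is one component of size 12.
Total: 1 component.

1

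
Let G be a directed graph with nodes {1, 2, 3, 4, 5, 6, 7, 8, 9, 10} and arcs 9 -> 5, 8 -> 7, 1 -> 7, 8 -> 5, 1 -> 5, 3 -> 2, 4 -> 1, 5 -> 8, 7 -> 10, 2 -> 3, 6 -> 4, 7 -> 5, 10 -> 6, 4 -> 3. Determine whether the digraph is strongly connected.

There is no directed path from 3 to 9, so the graph is not strongly connected.

No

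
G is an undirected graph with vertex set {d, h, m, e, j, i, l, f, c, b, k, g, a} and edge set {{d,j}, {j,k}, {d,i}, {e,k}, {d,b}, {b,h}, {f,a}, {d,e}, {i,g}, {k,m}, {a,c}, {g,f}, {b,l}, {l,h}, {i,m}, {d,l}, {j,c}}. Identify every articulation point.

d

Removing d increases the component count from 1 to 2, so d is a cut vertex.
By contrast removing b leaves 1 component; it is not a cut vertex. No other vertex is a cut vertex either.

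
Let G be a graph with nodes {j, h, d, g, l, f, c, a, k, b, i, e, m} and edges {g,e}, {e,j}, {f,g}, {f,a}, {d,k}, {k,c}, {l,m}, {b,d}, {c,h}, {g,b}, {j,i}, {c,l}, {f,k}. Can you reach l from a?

From a we can reach a, b, c, d, e, f, g, h, i, j, k, l, m, which includes l.

Yes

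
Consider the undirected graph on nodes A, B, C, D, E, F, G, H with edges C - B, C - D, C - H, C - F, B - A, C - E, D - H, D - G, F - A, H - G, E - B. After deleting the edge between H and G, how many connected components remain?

1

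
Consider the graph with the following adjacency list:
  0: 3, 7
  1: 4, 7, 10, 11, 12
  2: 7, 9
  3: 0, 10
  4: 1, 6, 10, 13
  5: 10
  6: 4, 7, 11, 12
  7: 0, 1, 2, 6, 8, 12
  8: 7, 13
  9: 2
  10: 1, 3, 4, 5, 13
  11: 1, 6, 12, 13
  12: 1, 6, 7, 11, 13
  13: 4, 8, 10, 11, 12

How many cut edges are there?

3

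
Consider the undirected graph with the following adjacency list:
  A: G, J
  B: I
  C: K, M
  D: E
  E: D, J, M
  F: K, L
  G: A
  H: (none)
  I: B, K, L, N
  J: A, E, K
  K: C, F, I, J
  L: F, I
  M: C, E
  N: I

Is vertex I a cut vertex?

Yes

Deleting I raises the number of components from 2 to 4, so I is a cut vertex.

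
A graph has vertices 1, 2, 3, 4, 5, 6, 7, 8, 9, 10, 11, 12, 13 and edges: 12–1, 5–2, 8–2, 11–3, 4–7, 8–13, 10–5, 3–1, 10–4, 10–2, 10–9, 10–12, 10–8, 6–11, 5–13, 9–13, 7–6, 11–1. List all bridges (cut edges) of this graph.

none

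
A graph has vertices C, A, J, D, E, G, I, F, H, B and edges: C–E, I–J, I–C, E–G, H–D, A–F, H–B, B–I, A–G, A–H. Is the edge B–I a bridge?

No

After removing B–I, the path B-H-A-G-E-C-I still connects them, so the edge is not a bridge.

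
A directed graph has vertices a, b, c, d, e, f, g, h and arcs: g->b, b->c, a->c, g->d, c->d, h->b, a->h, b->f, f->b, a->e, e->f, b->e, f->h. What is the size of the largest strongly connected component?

4

{b, e, f, h} are all mutually reachable — one SCC of size 4.
{d} is an SCC by itself.
{g} is an SCC by itself.
{a} is an SCC by itself.
{c} is an SCC by itself.
The largest has 4 vertices.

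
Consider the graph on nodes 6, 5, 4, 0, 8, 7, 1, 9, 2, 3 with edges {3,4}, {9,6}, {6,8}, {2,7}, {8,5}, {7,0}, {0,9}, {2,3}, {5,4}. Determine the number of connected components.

1 is isolated — a component by itself.
Starting from 0 we can reach 0, 2, 3, 4, 5, 6, 7, 8, 9. That is one component of size 9.
Total: 2 components.

2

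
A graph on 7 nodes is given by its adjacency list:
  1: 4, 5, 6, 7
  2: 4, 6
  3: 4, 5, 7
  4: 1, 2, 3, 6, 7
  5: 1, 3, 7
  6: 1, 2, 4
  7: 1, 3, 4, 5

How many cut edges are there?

The edges on the cycle 4-6-2-4 are not bridges since each lies on that cycle.
Every edge lies on some cycle, so there are no bridges.

0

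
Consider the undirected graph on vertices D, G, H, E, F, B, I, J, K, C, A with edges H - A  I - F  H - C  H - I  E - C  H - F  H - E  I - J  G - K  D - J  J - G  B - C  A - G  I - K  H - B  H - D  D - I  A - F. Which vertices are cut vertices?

H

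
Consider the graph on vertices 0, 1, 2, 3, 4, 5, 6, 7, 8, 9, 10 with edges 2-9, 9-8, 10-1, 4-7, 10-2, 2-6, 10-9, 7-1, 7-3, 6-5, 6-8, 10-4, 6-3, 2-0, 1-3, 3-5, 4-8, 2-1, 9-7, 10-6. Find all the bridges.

0-2

The edges on the cycle 10-2-9-7-4-10 are not bridges since each lies on that cycle.
But removing 0-2 disconnects 0 from 2 — this is a bridge.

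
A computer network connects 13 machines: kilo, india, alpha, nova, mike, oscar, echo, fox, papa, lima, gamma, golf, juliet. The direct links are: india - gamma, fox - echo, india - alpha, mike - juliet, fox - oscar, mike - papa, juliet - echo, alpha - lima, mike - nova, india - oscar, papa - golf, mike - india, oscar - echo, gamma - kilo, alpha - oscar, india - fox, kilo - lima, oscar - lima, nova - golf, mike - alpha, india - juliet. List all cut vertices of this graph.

Removing mike increases the component count from 1 to 2, so mike is a cut vertex.
By contrast removing nova leaves 1 component; it is not a cut vertex. No other vertex is a cut vertex either.

mike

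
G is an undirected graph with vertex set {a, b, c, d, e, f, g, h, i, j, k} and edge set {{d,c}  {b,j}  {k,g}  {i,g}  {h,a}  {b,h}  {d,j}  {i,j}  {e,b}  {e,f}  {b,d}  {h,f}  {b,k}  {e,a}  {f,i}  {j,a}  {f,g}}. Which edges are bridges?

The edges on the cycle e-b-h-a-j-i-f-e are not bridges since each lies on that cycle.
But removing d—c disconnects d from c — this is a bridge.

c-d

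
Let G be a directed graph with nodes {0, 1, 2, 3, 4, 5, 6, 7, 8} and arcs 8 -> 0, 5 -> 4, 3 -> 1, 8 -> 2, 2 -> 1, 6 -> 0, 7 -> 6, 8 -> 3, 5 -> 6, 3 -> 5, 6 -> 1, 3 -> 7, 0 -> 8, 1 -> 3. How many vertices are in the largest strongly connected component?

8

{0, 1, 2, 3, 5, 6, 7, 8} are all mutually reachable — one SCC of size 8.
{4} is an SCC by itself.
The largest has 8 vertices.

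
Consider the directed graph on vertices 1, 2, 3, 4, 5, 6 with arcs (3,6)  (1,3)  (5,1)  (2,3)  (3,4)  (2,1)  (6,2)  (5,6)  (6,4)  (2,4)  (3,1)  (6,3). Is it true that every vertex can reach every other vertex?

There is no directed path from 1 to 5, so the graph is not strongly connected.

No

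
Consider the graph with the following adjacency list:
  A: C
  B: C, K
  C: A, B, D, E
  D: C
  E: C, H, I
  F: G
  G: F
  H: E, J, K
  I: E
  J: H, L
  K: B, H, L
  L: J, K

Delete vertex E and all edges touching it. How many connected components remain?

With E gone, the remaining components are: {I}; {F, G}; {A, B, C, D, H, J, K, L}.
That is 3 components.

3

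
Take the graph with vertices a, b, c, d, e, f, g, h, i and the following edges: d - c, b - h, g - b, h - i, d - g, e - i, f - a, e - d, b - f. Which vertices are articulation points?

b, d, f

Removing b increases the component count from 1 to 2, so b is a cut vertex.
Removing d increases the component count from 1 to 2, so d is a cut vertex.
Removing f increases the component count from 1 to 2, so f is a cut vertex.
By contrast removing i leaves 1 component; it is not a cut vertex. No other vertex is a cut vertex either.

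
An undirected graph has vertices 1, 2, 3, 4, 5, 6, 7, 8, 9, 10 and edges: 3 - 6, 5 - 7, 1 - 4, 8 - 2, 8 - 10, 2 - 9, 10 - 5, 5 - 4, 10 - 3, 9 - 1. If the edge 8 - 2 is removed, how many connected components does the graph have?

8 and 2 are still connected via 8-10-5-4-1-9-2, so the component count stays at 1.

1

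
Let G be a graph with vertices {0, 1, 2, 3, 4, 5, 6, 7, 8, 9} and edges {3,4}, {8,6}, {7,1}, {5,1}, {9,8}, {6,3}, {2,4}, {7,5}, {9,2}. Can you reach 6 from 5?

The component containing 5 is {1, 5, 7}, and 6 is not in it.

No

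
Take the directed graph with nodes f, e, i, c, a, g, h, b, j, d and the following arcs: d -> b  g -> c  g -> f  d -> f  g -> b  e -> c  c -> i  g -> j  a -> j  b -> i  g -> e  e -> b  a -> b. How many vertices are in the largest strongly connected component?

{i} is an SCC by itself.
{j} is an SCC by itself.
{g} is an SCC by itself.
{d} is an SCC by itself.
{f} is an SCC by itself.
(and 5 more singleton SCCs)
The largest has 1 vertex.

1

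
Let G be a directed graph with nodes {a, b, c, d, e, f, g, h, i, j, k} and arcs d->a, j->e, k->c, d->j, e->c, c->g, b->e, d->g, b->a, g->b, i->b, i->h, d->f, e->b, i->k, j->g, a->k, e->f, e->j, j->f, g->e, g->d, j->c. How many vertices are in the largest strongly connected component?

8

{a, b, c, d, e, g, j, k} are all mutually reachable — one SCC of size 8.
{f} is an SCC by itself.
{h} is an SCC by itself.
{i} is an SCC by itself.
The largest has 8 vertices.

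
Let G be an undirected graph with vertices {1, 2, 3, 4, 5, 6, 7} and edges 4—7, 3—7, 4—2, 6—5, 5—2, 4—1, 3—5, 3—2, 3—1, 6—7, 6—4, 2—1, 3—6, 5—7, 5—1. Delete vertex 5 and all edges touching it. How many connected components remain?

1

With 5 gone, the remaining components are: {1, 2, 3, 4, 6, 7}.
That is 1 component.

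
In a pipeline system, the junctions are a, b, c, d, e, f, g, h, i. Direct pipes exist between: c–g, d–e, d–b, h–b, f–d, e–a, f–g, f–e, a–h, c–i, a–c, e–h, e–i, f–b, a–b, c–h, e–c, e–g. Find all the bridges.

none

The edges on the cycle e-a-c-h-e are not bridges since each lies on that cycle.
Every edge lies on some cycle, so there are no bridges.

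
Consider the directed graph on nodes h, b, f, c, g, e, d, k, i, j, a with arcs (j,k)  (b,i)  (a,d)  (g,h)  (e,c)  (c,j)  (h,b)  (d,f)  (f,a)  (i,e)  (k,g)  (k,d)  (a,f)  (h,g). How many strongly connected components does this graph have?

{b, c, e, g, h, i, j, k} are all mutually reachable — one SCC of size 8.
{a, d, f} are all mutually reachable — one SCC of size 3.
That gives 2 strongly connected components.

2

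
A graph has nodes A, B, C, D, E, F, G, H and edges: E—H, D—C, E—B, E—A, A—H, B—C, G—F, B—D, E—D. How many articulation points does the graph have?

Removing E increases the component count from 2 to 3, so E is a cut vertex.
By contrast removing G leaves 2 components; it is not a cut vertex. No other vertex is a cut vertex either.

1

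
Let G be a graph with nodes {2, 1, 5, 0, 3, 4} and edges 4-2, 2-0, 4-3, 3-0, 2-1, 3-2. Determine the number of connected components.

5 is isolated — a component by itself.
Starting from 0 we can reach 0, 1, 2, 3, 4. That is one component of size 5.
Total: 2 components.

2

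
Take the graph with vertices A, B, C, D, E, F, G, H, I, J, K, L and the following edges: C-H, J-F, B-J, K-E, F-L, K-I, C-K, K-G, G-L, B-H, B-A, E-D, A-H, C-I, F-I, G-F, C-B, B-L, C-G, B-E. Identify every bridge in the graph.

The edges on the cycle C-K-E-B-C are not bridges since each lies on that cycle.
But removing D-E disconnects D from E — this is a bridge.

D-E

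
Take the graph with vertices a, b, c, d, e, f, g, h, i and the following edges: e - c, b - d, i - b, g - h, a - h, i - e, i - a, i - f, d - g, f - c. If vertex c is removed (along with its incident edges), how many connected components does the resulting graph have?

With c gone, the remaining components are: {a, b, d, e, f, g, h, i}.
That is 1 component.

1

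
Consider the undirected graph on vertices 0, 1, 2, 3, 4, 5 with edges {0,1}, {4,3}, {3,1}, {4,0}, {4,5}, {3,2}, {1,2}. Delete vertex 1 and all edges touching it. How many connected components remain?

With 1 gone, the remaining components are: {0, 2, 3, 4, 5}.
That is 1 component.

1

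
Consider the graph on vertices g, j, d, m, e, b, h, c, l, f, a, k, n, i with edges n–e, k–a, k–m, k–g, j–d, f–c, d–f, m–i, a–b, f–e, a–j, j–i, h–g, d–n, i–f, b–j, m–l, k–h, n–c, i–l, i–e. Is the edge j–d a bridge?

No

After removing j–d, the path j-i-f-d still connects them, so the edge is not a bridge.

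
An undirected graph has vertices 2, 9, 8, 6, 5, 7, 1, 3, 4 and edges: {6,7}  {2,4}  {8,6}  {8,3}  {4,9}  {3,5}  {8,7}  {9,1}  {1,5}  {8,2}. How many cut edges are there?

0

The edges on the cycle 8-6-7-8 are not bridges since each lies on that cycle.
Every edge lies on some cycle, so there are no bridges.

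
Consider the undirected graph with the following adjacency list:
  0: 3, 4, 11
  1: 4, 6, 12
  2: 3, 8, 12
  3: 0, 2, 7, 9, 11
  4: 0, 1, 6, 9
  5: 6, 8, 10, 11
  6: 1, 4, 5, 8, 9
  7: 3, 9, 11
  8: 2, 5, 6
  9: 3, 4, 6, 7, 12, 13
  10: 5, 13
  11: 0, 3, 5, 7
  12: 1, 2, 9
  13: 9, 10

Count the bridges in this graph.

0

The edges on the cycle 11-5-8-6-9-7-3-0-11 are not bridges since each lies on that cycle.
Every edge lies on some cycle, so there are no bridges.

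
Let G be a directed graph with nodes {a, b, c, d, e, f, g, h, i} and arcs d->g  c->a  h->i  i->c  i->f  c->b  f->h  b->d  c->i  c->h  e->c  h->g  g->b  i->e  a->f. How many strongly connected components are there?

2

{a, c, e, f, h, i} are all mutually reachable — one SCC of size 6.
{b, d, g} are all mutually reachable — one SCC of size 3.
That gives 2 strongly connected components.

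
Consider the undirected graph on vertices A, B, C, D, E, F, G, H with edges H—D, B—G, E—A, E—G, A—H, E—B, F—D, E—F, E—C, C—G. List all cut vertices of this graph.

Removing E increases the component count from 1 to 2, so E is a cut vertex.
By contrast removing H leaves 1 component; it is not a cut vertex. No other vertex is a cut vertex either.

E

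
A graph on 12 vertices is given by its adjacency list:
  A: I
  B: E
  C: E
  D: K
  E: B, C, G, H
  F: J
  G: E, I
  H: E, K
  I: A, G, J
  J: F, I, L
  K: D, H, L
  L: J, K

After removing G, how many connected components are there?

1

With G gone, the remaining components are: {A, B, C, D, E, F, H, I, J, K, L}.
That is 1 component.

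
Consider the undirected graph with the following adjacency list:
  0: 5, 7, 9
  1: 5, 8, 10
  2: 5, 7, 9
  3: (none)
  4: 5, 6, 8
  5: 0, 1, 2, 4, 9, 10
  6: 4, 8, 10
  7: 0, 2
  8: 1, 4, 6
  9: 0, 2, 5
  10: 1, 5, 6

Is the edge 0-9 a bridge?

No

After removing 0-9, the path 0-5-9 still connects them, so the edge is not a bridge.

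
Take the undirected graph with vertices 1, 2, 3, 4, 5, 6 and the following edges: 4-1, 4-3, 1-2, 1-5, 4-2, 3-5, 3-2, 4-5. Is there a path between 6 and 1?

The component containing 6 is {6}, and 1 is not in it.

No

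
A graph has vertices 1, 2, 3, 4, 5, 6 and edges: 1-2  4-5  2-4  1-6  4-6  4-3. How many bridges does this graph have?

2

The edges on the cycle 1-2-4-6-1 are not bridges since each lies on that cycle.
But removing 4-5 disconnects 4 from 5; removing 4-3 disconnects 4 from 3 — these are bridges.
That makes 2 bridges.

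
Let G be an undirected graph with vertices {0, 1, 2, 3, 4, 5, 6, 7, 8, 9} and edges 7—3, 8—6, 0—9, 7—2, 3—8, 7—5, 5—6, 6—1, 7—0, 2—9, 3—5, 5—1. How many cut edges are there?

The edges on the cycle 7-3-8-6-1-5-7 are not bridges since each lies on that cycle.
Every edge lies on some cycle, so there are no bridges.

0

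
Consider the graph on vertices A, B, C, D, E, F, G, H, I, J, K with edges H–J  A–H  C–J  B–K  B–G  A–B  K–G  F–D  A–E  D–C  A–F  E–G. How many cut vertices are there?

1

Removing A increases the component count from 2 to 3, so A is a cut vertex.
By contrast removing B leaves 2 components; it is not a cut vertex. No other vertex is a cut vertex either.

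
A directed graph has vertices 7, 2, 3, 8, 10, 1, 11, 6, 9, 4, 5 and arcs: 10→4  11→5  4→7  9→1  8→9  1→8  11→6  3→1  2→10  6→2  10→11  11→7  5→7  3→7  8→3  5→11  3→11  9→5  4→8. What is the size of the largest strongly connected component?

10

{1, 2, 3, 4, 5, 6, 8, 9, 10, 11} are all mutually reachable — one SCC of size 10.
{7} is an SCC by itself.
The largest has 10 vertices.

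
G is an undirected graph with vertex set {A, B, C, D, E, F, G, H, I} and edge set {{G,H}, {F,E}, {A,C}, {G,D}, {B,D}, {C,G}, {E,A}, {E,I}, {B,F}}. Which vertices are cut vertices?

Removing E increases the component count from 1 to 2, so E is a cut vertex.
Removing G increases the component count from 1 to 2, so G is a cut vertex.
By contrast removing F leaves 1 component; it is not a cut vertex. No other vertex is a cut vertex either.

E, G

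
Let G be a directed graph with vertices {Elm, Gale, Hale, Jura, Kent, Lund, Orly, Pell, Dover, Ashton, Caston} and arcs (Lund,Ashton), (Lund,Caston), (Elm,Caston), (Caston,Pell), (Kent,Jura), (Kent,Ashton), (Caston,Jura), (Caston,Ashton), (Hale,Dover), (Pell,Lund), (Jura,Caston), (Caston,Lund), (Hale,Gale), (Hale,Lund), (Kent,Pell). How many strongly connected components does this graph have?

8

{Jura, Lund, Pell, Caston} are all mutually reachable — one SCC of size 4.
{Orly} is an SCC by itself.
{Dover} is an SCC by itself.
{Hale} is an SCC by itself.
{Elm} is an SCC by itself.
(and 3 more singleton SCCs)
That gives 8 strongly connected components.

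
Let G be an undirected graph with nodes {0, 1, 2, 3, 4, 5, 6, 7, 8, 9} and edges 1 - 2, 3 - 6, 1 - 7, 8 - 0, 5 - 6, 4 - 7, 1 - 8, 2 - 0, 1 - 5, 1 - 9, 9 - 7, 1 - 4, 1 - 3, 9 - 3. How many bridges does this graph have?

The edges on the cycle 1-5-6-3-1 are not bridges since each lies on that cycle.
Every edge lies on some cycle, so there are no bridges.

0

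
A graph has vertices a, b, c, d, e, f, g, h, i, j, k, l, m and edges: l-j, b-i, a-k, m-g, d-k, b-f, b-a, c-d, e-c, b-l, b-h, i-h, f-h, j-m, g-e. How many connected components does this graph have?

Starting from a we can reach a, b, c, d, e, f, g, h, i, j, k, l, m. That is one component of size 13.
Total: 1 component.

1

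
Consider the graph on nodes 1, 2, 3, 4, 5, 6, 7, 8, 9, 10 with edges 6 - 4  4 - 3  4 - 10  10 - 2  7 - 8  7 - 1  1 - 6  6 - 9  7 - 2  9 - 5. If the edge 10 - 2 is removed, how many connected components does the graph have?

10 and 2 are still connected via 10-4-6-1-7-2, so the component count stays at 1.

1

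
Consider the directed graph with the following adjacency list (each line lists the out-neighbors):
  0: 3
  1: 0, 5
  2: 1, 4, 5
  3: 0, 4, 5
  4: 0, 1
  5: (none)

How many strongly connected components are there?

3

{0, 1, 3, 4} are all mutually reachable — one SCC of size 4.
{2} is an SCC by itself.
{5} is an SCC by itself.
That gives 3 strongly connected components.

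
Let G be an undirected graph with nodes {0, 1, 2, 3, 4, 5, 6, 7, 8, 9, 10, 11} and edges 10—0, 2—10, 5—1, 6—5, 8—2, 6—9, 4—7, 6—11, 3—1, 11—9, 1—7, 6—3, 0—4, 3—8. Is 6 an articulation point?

Yes

Deleting 6 raises the number of components from 1 to 2, so 6 is a cut vertex.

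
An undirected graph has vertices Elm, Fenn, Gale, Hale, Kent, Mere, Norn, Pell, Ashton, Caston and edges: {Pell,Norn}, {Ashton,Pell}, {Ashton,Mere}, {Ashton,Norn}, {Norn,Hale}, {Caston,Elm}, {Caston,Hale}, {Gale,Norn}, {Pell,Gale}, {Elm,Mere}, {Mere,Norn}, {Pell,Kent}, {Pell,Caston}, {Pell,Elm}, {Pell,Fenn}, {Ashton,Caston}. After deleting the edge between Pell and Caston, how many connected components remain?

1

Pell and Caston are still connected via Pell-Ashton-Caston, so the component count stays at 1.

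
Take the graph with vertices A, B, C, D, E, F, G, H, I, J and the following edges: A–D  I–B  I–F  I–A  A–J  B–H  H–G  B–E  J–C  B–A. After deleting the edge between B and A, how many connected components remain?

B and A are still connected via B-I-A, so the component count stays at 1.

1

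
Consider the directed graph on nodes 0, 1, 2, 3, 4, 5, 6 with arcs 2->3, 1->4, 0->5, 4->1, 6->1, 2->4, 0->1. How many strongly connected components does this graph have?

6

{1, 4} are all mutually reachable — one SCC of size 2.
{3} is an SCC by itself.
{0} is an SCC by itself.
{6} is an SCC by itself.
{2} is an SCC by itself.
(and 1 more singleton SCC)
That gives 6 strongly connected components.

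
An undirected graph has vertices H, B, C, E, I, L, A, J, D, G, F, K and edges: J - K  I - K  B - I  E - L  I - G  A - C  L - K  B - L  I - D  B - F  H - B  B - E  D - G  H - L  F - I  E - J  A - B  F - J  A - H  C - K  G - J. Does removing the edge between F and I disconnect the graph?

No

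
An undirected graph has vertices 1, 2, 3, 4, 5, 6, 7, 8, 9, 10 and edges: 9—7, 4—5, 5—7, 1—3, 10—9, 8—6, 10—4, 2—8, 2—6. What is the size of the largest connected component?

5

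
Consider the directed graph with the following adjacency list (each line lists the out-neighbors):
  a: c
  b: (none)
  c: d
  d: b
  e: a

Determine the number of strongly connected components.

{b} is an SCC by itself.
{e} is an SCC by itself.
{c} is an SCC by itself.
{d} is an SCC by itself.
{a} is an SCC by itself.
That gives 5 strongly connected components.

5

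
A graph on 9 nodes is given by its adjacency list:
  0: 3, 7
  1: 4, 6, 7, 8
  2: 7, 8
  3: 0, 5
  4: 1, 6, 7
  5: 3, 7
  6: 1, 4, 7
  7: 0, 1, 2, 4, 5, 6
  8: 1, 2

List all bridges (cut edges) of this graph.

The edges on the cycle 7-0-3-5-7 are not bridges since each lies on that cycle.
Every edge lies on some cycle, so there are no bridges.

none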